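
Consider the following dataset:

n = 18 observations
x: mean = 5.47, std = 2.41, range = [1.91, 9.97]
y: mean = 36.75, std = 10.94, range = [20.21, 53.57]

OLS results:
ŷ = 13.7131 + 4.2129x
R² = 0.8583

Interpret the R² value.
About 85.83% of the variability in y is accounted for by the regression on x (R² = 0.8583) — a strong linear fit.

R² = 1 − SS_res/SS_tot compares the residual scatter to the total scatter of y about its mean.

Here R² = 0.8583:
- Explained: 85.83% of the variation in y
- Unexplained (residual): 100% − 85.83% = 14.17%
- Rule of thumb (below 0.3 weak; 0.3 to below 0.7 moderate; 0.7 and above strong) → strong

Calculation: R² = 1 − (SS_res / SS_tot), where SS_res is the sum of squared residuals and SS_tot the total sum of squares.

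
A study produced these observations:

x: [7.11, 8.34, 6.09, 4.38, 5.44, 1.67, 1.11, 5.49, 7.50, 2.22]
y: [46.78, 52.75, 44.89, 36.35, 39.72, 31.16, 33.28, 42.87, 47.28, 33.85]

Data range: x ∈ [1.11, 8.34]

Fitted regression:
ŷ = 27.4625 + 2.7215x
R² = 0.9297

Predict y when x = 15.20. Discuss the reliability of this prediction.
ŷ = 68.8293, but this is extrapolation (above the data range [1.11, 8.34]) and may be unreliable.

Prediction calculation:
ŷ = 27.4625 + 2.7215 × 15.20
ŷ = 68.8293

Reliability:
- Data range: x ∈ [1.11, 8.34]
- Prediction point: x = 15.20 is 6.86 units above the observed range → this is EXTRAPOLATION, not interpolation

Why that matters here:
- The standard error of prediction grows with (x − x̄)², and x = 15.20 is far from x̄ = 4.93
- R² describes fit only over the sampled x values; it says nothing about behaviour beyond them
- There are no observations near this x to validate the fitted line there

The R² = 0.9297 only validates the fit within [1.11, 8.34]; treat ŷ = 68.8293 with caution.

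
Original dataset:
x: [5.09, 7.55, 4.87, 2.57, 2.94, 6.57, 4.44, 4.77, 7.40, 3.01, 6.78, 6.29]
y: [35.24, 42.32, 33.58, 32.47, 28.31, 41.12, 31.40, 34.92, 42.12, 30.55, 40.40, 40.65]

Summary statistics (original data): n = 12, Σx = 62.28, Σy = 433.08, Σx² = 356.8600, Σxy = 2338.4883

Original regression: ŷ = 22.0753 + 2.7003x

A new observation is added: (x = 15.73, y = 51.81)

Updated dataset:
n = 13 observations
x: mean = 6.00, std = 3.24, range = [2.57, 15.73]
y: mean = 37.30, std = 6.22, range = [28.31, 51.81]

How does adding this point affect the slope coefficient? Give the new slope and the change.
Adding the point moves β₁ from 2.7003 to 1.7900, i.e. it decreases by 0.9103 (-33.7%).

x = 15.73 lies well outside the original x-range [2.57, 7.55] (x̄ ≈ 5.19), so this observation has high leverage and can move the slope substantially.

Step 1: Update the sums with the new point (n goes from 12 to 13)
Σx  = 62.28 + 15.73 = 78.01
Σy  = 433.08 + 51.81 = 484.89
Σx² = 356.8600 + 15.73² = 356.8600 + 247.4329 = 604.2929
Σxy = 2338.4883 + 15.73×51.81 = 2338.4883 + 814.9713 = 3153.4596

Step 2: Recompute the slope with b₁ = (nΣxy − ΣxΣy) / (nΣx² − (Σx)²)
Numerator   = 13×3153.4596 − 78.01×484.89 = 40994.9748 − 37826.2689 = 3168.7059
Denominator = 13×604.2929 − 78.01² = 7855.8077 − 6085.5601 = 1770.2476
b₁(new) = 3168.7059 / 1770.2476 = 1.7900

(Same formula on the original sums: (12×2338.4883 − 62.28×433.08) / (12×356.8600 − 62.28²) = 1089.6372 / 403.5216 = 2.7003, matching the given fit.)

Step 3: Change in slope
Δβ₁ = 1.7900 − 2.7003 = -0.9103
Relative change = -0.9103 / 2.7003 × 100% = -33.7%
→ the slope decreases when the point is added.

A high-leverage point only changes the slope if it is off the original line; here y = 51.81 is below the original trend, so the slope decreases.
In practice: refit with and without it and report both if conclusions differ; check such a point for data-entry or measurement error.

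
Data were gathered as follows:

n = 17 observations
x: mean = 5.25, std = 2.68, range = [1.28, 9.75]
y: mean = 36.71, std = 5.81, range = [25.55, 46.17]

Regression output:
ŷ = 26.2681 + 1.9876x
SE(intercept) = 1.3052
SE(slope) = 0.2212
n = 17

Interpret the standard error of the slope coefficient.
SE(β̂₁) = 0.2212 is the estimated standard deviation of the slope estimate across repeated samples; relative to β̂₁ = 1.9876 that is 11.1%, a precise estimate.

What SE measures:
- The standard error quantifies the sampling variability of the coefficient estimate
- It is the estimated standard deviation of β̂₁ across hypothetical repeated samples of the same size
- Smaller SE → more precise estimate

Relative precision:
- SE / |β̂₁| = 0.2212 / 1.9876 = 11.1%
- Rule of thumb (under 20%: precise; 20% to under 50%: moderately precise; 50% or more: imprecise) → precise

Link to the t-test: t = β̂₁ / SE(β̂₁) = 1.9876 / 0.2212 = 8.9855, the statistic for H₀: β₁ = 0.

What drives SE(β̂₁): more residual scatter → larger SE.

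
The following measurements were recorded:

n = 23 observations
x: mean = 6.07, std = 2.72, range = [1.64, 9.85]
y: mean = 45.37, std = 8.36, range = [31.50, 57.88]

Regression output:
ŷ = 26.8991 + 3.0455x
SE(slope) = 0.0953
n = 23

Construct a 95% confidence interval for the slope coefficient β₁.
The 95% CI for β₁ is (2.8473, 3.2437)

Confidence interval for the slope:

The 95% CI for β₁ is: β̂₁ ± t*(α/2, n-2) × SE(β̂₁)

Step 1: Find critical t-value
- Confidence level = 0.95
- Degrees of freedom = n - 2 = 23 - 2 = 21
- t*(α/2, 21) = 2.0796

Step 2: Calculate margin of error
Margin = 2.0796 × 0.0953 = 0.1982

Step 3: Construct interval
CI = 3.0455 ± 0.1982
CI = (2.8473, 3.2437)

Interpretation: We are 95% confident that the true slope β₁ lies between 2.8473 and 3.2437.
The interval does not include 0, suggesting a significant linear relationship.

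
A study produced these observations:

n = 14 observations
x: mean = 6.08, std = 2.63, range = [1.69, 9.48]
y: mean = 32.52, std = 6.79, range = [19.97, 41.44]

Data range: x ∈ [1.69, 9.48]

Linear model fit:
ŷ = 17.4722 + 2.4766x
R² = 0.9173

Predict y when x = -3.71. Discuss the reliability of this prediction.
ŷ = 8.2840 (extrapolation — x = -3.71 lies outside [1.69, 9.48], so reliability is low).

Prediction calculation:
ŷ = 17.4722 + 2.4766 × (-3.71)
ŷ = 8.2840

Reliability:
- Data range: x ∈ [1.69, 9.48]
- Prediction point: x = -3.71 is 5.40 units below the observed range → this is EXTRAPOLATION, not interpolation

Why that matters here:
- R² describes fit only over the sampled x values; it says nothing about behaviour beyond them
- There are no observations near this x to validate the fitted line there

Report the number if required, but flag clearly that it is an extrapolation.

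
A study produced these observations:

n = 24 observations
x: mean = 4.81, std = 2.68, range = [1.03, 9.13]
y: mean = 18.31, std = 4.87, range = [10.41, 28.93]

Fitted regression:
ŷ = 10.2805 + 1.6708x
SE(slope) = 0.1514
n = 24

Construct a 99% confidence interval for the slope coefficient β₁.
The 99% CI for β₁ is (1.2440, 2.0976)

Confidence interval for the slope:

The 99% CI for β₁ is: β̂₁ ± t*(α/2, n-2) × SE(β̂₁)

Step 1: Find critical t-value
- Confidence level = 0.99
- Degrees of freedom = n - 2 = 24 - 2 = 22
- t*(α/2, 22) = 2.8188

Step 2: Calculate margin of error
Margin = 2.8188 × 0.1514 = 0.4268

Step 3: Construct interval
CI = 1.6708 ± 0.4268
CI = (1.2440, 2.0976)

Interpretation: each one-unit increase in x is associated with a change in mean y of between 1.2440 and 2.0976, with 99% confidence.
Both endpoints are positive, so the data support a genuinely positive slope at this confidence level.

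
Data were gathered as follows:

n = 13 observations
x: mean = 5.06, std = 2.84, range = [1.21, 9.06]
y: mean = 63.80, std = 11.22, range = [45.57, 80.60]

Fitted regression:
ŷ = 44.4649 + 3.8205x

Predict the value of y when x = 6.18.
ŷ = 68.0756

x = 6.18 lies inside the observed range [1.21, 9.06], so the fitted equation applies directly:

ŷ = 44.4649 + 3.8205 × 6.18
ŷ = 44.4649 + 23.6107
ŷ = 68.0756

This is the fitted mean response at that x — an individual observation would come with a wider prediction interval.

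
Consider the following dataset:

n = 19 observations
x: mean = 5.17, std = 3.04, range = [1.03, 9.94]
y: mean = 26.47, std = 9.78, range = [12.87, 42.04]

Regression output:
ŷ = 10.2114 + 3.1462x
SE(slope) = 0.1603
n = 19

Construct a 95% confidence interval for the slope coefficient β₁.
The 95% CI for β₁ is (2.8080, 3.4844)

Confidence interval for the slope:

The 95% CI for β₁ is: β̂₁ ± t*(α/2, n-2) × SE(β̂₁)

Step 1: Find critical t-value
- Confidence level = 0.95
- Degrees of freedom = n - 2 = 19 - 2 = 17
- t*(α/2, 17) = 2.1098

Step 2: Calculate margin of error
Margin = 2.1098 × 0.1603 = 0.3382

Step 3: Construct interval
CI = 3.1462 ± 0.3382
CI = (2.8080, 3.4844)

Interpretation: each one-unit increase in x is associated with a change in mean y of between 2.8080 and 3.4844, with 95% confidence.
Both endpoints are positive, so the data support a genuinely positive slope at this confidence level.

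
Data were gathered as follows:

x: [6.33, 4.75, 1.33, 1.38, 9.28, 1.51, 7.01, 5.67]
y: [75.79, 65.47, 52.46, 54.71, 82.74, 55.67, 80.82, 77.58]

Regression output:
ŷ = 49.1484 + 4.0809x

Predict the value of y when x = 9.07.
ŷ = 86.1622

To predict y for x = 9.07, substitute into the regression equation:

ŷ = 49.1484 + 4.0809 × 9.07
ŷ = 49.1484 + 37.0138
ŷ = 86.1622

This is a point prediction; actual observations scatter around it by roughly the residual standard deviation.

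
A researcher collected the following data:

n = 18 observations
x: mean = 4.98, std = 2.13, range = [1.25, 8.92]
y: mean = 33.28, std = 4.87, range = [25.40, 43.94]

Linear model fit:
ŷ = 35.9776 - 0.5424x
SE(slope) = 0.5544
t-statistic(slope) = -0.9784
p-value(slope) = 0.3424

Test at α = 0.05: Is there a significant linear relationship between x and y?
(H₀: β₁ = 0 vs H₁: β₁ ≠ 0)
Fail to reject H₀: p-value = 0.3424 ≥ α = 0.05. The linear relationship is not significant at the 5% level.

Hypothesis test for the slope coefficient:

H₀: β₁ = 0 (no linear relationship)
H₁: β₁ ≠ 0 (linear relationship exists)

Test statistic: t = β̂₁ / SE(β̂₁) = -0.5424 / 0.5544 = -0.9784

The p-value (0.3424) is the probability, under H₀, of a t-statistic at least as extreme as |t| = 0.9784 (two-sided, df = n − 2 = 16).

Decision rule: reject H₀ if p-value < α.
p-value = 0.3424 ≥ α = 0.05 → fail to reject H₀.

At α = 0.05 the data do not provide convincing evidence of a nonzero slope.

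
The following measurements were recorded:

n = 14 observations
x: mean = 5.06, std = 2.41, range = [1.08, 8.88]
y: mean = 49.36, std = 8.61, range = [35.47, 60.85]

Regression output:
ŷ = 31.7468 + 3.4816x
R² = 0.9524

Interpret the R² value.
About 95.24% of the variability in y is accounted for by the regression on x (R² = 0.9524) — a strong linear fit.

R² (coefficient of determination) measures the proportion of variance in y explained by the regression model.

Here R² = 0.9524:
- Explained: 95.24% of the variation in y
- Unexplained (residual): 100% − 95.24% = 4.76%
- Rule of thumb (below 0.3 weak; 0.3 to below 0.7 moderate; 0.7 and above strong) → strong

Note: R² never decreases when predictors are added, so it should not be used alone to compare models of different size.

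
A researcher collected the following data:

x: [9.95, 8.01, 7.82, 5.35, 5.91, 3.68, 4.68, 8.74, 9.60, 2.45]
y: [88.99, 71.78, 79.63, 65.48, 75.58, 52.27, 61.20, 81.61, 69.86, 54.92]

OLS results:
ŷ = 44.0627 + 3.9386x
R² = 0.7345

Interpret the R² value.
The model explains 73.45% of the variance in y (R² = 0.7345), leaving 26.55% unexplained; the fit is strong.

R² = 1 − SS_res/SS_tot compares the residual scatter to the total scatter of y about its mean.

Here R² = 0.7345:
- Explained: 73.45% of the variation in y
- Unexplained (residual): 100% − 73.45% = 26.55%
- Rule of thumb (below 0.3 weak; 0.3 to below 0.7 moderate; 0.7 and above strong) → strong

Note: R² never decreases when predictors are added, so it should not be used alone to compare models of different size.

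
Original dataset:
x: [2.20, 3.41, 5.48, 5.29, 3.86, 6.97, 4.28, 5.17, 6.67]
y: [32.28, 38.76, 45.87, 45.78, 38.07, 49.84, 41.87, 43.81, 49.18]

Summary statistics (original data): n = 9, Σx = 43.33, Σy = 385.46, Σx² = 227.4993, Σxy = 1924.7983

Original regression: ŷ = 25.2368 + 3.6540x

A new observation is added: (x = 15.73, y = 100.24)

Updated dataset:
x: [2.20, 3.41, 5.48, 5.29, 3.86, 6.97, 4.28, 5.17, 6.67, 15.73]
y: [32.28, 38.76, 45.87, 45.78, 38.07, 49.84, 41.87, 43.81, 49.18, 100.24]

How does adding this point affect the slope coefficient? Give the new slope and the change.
New slope β₁ = 5.0191 versus 3.6540 before: a change of +1.3651 (+37.4%).

The new point has HIGH LEVERAGE: x = 15.73 is far from the original mean x̄ = 43.33/9 ≈ 4.81 (original range [2.20, 6.97]).

Step 1: Update the sums with the new point (n goes from 9 to 10)
Σx  = 43.33 + 15.73 = 59.06
Σy  = 385.46 + 100.24 = 485.70
Σx² = 227.4993 + 15.73² = 227.4993 + 247.4329 = 474.9322
Σxy = 1924.7983 + 15.73×100.24 = 1924.7983 + 1576.7752 = 3501.5735

Step 2: Recompute the slope with b₁ = (nΣxy − ΣxΣy) / (nΣx² − (Σx)²)
Numerator   = 10×3501.5735 − 59.06×485.70 = 35015.7350 − 28685.4420 = 6330.2930
Denominator = 10×474.9322 − 59.06² = 4749.3220 − 3488.0836 = 1261.2384
b₁(new) = 6330.2930 / 1261.2384 = 5.0191

(Same formula on the original sums: (9×1924.7983 − 43.33×385.46) / (9×227.4993 − 43.33²) = 621.2029 / 170.0048 = 3.6540, matching the given fit.)

Step 3: Change in slope
Δβ₁ = 5.0191 − 3.6540 = +1.3651
Relative change = +1.3651 / 3.6540 × 100% = +37.4%
→ the slope increases when the point is added.

Because the point sits above the extension of the original line at a high-leverage x, it tilts the fit up.
In practice: check such a point for data-entry or measurement error.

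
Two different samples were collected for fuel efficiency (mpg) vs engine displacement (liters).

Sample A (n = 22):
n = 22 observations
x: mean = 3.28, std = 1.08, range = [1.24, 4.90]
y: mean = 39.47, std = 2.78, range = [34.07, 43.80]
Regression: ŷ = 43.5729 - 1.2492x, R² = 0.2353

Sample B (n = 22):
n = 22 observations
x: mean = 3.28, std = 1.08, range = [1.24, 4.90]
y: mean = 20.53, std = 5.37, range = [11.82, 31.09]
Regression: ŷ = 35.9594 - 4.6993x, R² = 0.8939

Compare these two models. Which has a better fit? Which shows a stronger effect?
Model B has the better fit (R² = 0.8939 vs 0.2353). Model B shows the stronger effect (|β₁| = 4.6993 vs 1.2492).

Model Comparison:

Which explains more variance? (R²)
- Model A: R² = 0.2353 → 23.53% of variance in fuel efficiency explained
- Model B: R² = 0.8939 → 89.39% of variance in fuel efficiency explained
- 0.8939 > 0.2353 → Model B has the better fit

Strength of effect — compare |β₁|:
- Model A: β₁ = -1.2492 → predicted fuel efficiency falls 1.2492 mpg per additional liter of engine displacement
- Model B: β₁ = -4.6993 → predicted fuel efficiency falls 4.6993 mpg per additional liter of engine displacement
- |-1.2492| < |-4.6993| → Model B shows the stronger marginal effect

Notes:
- R² measures how tightly points cluster around the line; β₁ measures how steep the line is — they answer different questions.
- A better fit (higher R²) doesn't necessarily mean a more important relationship.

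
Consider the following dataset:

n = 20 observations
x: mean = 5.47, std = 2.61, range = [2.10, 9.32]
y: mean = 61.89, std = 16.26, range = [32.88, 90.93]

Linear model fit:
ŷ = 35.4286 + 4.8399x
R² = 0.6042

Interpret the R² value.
R² = 0.6042 means 60.42% of the variation in y is explained by the linear relationship with x. This indicates a moderate fit.

R² = 1 − SS_res/SS_tot compares the residual scatter to the total scatter of y about its mean.

Here R² = 0.6042:
- Explained: 60.42% of the variation in y
- Unexplained (residual): 100% − 60.42% = 39.58%
- Rule of thumb (below 0.3 weak; 0.3 to below 0.7 moderate; 0.7 and above strong) → moderate

Calculation: R² = 1 − (SS_res / SS_tot), where SS_res is the sum of squared residuals and SS_tot the total sum of squares.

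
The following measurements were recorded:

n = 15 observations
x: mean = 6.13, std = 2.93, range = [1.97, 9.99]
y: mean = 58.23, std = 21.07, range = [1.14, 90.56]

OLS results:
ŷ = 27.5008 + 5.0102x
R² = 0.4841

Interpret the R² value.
About 48.41% of the variability in y is accounted for by the regression on x (R² = 0.4841) — a moderate linear fit.

R² = 1 − SS_res/SS_tot compares the residual scatter to the total scatter of y about its mean.

Here R² = 0.4841:
- Explained: 48.41% of the variation in y
- Unexplained (residual): 100% − 48.41% = 51.59%
- Rule of thumb (below 0.3 weak; 0.3 to below 0.7 moderate; 0.7 and above strong) → moderate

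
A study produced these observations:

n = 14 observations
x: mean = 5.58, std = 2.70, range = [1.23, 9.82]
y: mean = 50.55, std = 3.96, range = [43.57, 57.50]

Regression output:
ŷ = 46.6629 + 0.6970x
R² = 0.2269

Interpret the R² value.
R² = 0.2269 means 22.69% of the variation in y is explained by the linear relationship with x. This indicates a weak fit.

R² = 1 − SS_res/SS_tot compares the residual scatter to the total scatter of y about its mean.

Here R² = 0.2269:
- Explained: 22.69% of the variation in y
- Unexplained (residual): 100% − 22.69% = 77.31%
- Rule of thumb (below 0.3 weak; 0.3 to below 0.7 moderate; 0.7 and above strong) → weak

Equivalently, for simple linear regression R² = r², so |r| = √0.2269 ≈ 0.4763.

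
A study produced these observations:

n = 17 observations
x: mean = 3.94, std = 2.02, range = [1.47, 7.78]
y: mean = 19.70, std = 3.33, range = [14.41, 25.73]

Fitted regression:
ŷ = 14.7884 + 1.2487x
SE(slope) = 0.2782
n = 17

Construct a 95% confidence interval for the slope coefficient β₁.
The 95% CI for β₁ is (0.6557, 1.8417)

Confidence interval for the slope:

The 95% CI for β₁ is: β̂₁ ± t*(α/2, n-2) × SE(β̂₁)

Step 1: Find critical t-value
- Confidence level = 0.95
- Degrees of freedom = n - 2 = 17 - 2 = 15
- t*(α/2, 15) = 2.1314

Step 2: Calculate margin of error
Margin = 2.1314 × 0.2782 = 0.5930

Step 3: Construct interval
CI = 1.2487 ± 0.5930
CI = (0.6557, 1.8417)

Interpretation: each one-unit increase in x is associated with a change in mean y of between 0.6557 and 1.8417, with 95% confidence.
Since 0 is outside the interval, a two-sided test at α = 0.05 would reject H₀: β₁ = 0.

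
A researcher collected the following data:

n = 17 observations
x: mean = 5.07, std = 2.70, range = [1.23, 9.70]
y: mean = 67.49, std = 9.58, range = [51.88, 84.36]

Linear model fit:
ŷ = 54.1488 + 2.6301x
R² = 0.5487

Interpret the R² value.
About 54.87% of the variability in y is accounted for by the regression on x (R² = 0.5487) — a moderate linear fit.

R² = 1 − SS_res/SS_tot compares the residual scatter to the total scatter of y about its mean.

Here R² = 0.5487:
- Explained: 54.87% of the variation in y
- Unexplained (residual): 100% − 54.87% = 45.13%
- Rule of thumb (below 0.3 weak; 0.3 to below 0.7 moderate; 0.7 and above strong) → moderate

Note: R² never decreases when predictors are added, so it should not be used alone to compare models of different size.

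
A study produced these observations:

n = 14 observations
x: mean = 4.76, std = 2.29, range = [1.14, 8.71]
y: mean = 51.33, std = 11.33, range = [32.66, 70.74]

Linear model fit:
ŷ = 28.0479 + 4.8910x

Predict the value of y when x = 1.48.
ŷ = 35.2866

To predict y for x = 1.48, substitute into the regression equation:

ŷ = 28.0479 + 4.8910 × 1.48
ŷ = 28.0479 + 7.2387
ŷ = 35.2866

This is the fitted mean response at that x — an individual observation would come with a wider prediction interval.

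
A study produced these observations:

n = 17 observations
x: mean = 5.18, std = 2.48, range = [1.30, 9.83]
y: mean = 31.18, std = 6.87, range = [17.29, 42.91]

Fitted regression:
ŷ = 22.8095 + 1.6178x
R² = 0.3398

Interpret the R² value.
About 33.98% of the variability in y is accounted for by the regression on x (R² = 0.3398) — a moderate linear fit.

R² (coefficient of determination) measures the proportion of variance in y explained by the regression model.

Here R² = 0.3398:
- Explained: 33.98% of the variation in y
- Unexplained (residual): 100% − 33.98% = 66.02%
- Rule of thumb (below 0.3 weak; 0.3 to below 0.7 moderate; 0.7 and above strong) → moderate

Note: R² never decreases when predictors are added, so it should not be used alone to compare models of different size.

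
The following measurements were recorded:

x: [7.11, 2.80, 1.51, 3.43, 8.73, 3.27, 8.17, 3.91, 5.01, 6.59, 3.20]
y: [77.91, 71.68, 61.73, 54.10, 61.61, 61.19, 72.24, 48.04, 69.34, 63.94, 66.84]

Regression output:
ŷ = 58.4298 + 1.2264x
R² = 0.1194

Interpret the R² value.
R² = 0.1194 means 11.94% of the variation in y is explained by the linear relationship with x. This indicates a weak fit.

R² = 1 − SS_res/SS_tot compares the residual scatter to the total scatter of y about its mean.

Here R² = 0.1194:
- Explained: 11.94% of the variation in y
- Unexplained (residual): 100% − 11.94% = 88.06%
- Rule of thumb (below 0.3 weak; 0.3 to below 0.7 moderate; 0.7 and above strong) → weak

Equivalently, for simple linear regression R² = r², so |r| = √0.1194 ≈ 0.3455.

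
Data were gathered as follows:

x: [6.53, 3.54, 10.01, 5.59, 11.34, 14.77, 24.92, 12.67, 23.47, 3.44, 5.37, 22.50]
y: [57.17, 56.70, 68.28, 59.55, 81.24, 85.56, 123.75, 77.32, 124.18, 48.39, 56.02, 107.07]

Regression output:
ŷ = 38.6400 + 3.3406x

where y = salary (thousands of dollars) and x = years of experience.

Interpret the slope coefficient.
An increase of one year in experience is associated with a 3.3406 thousand dollars increase in predicted salary.

β₁ = 3.3406 is the change in predicted salary (thousand dollars) per additional year of experience.

Interpretation:
- Experience up by 1 year → predicted salary increases by 3.3406 thousand dollars
- This is a linear approximation: the same per-unit change is assumed across the whole observed x range
- The sign (+) gives the direction; the magnitude 3.3406 gives the size of the effect per year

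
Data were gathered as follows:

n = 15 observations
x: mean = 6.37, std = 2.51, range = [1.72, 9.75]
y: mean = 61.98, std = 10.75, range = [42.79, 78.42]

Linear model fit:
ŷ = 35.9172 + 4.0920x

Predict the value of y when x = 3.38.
ŷ = 49.7482

Plug x = 3.38 into the fitted line:

ŷ = 35.9172 + 4.0920 × 3.38
ŷ = 35.9172 + 13.8310
ŷ = 49.7482

This is the fitted mean response at that x — an individual observation would come with a wider prediction interval.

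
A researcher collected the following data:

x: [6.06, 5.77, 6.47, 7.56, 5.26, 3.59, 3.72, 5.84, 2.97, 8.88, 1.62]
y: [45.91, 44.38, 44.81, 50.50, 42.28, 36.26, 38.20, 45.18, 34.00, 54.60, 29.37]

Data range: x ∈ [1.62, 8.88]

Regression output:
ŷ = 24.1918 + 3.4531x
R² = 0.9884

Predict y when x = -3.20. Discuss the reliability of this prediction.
The equation gives ŷ = 13.1419; however x = -3.20 is 4.82 units below the observed range, so this extrapolated value should not be trusted.

Prediction calculation:
ŷ = 24.1918 + 3.4531 × (-3.20)
ŷ = 13.1419

Reliability:
- Data range: x ∈ [1.62, 8.88]
- Prediction point: x = -3.20 is 4.82 units below the observed range → this is EXTRAPOLATION, not interpolation

Why that matters here:
- There are no observations near this x to validate the fitted line there
- Real relationships often flatten, saturate, or turn nonlinear at extremes

Report the number if required, but flag clearly that it is an extrapolation.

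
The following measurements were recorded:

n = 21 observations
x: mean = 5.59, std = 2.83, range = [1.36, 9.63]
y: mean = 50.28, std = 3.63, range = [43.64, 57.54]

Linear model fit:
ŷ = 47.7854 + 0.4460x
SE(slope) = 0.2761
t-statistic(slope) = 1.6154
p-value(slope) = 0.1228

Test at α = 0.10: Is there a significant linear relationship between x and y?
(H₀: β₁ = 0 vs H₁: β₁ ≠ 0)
Since p-value = 0.1228 ≥ α = 0.10, fail to reject H₀ — the slope is not significantly different from 0.

Hypothesis test for the slope coefficient:

H₀: β₁ = 0 (no linear relationship)
H₁: β₁ ≠ 0 (linear relationship exists)

Test statistic: t = β̂₁ / SE(β̂₁) = 0.4460 / 0.2761 = 1.6154

p = 0.1228: how often a slope estimate this far from 0 (in SE units) would arise by chance if β₁ were truly 0.

Decision rule: reject H₀ if p-value < α.
p-value = 0.1228 ≥ α = 0.10 → fail to reject H₀.

There is not sufficient evidence at the 10% significance level to conclude that a linear relationship exists between x and y.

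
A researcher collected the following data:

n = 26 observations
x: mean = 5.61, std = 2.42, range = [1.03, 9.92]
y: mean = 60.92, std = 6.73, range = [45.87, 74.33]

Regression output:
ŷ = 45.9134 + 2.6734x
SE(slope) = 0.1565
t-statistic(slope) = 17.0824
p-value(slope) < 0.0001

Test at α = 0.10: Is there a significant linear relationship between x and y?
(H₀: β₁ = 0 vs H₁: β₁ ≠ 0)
Since p-value < 0.0001 < α = 0.10, reject H₀ — the slope is significantly different from 0.

Hypothesis test for the slope coefficient:

H₀: β₁ = 0 (no linear relationship)
H₁: β₁ ≠ 0 (linear relationship exists)

Test statistic: t = β̂₁ / SE(β̂₁) = 2.6734 / 0.1565 = 17.0824

The p-value (<0.0001) is the probability, under H₀, of a t-statistic at least as extreme as |t| = 17.0824 (two-sided, df = n − 2 = 24).

Decision rule: reject H₀ if p-value < α.
p-value < 0.0001 < α = 0.10 → reject H₀.

There is sufficient evidence at the 10% significance level to conclude that a linear relationship exists between x and y.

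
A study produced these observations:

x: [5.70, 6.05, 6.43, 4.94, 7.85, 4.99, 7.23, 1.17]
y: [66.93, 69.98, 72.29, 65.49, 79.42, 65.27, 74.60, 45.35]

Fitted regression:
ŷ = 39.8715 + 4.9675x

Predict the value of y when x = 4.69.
ŷ = 63.1691

x = 4.69 lies inside the observed range [1.17, 7.85], so the fitted equation applies directly:

ŷ = 39.8715 + 4.9675 × 4.69
ŷ = 39.8715 + 23.2976
ŷ = 63.1691

This is a point prediction; actual observations scatter around it by roughly the residual standard deviation.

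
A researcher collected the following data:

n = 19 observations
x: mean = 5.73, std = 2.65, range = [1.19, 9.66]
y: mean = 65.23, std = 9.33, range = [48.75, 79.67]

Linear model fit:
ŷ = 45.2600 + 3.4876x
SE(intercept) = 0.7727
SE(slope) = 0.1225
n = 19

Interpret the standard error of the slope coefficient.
SE(slope) = 0.1225 measures the uncertainty in the estimated slope. The coefficient is estimated precisely (SE/|β̂₁| = 3.5%).

What SE measures:
- The standard error quantifies the sampling variability of the coefficient estimate
- It is the estimated standard deviation of β̂₁ across hypothetical repeated samples of the same size
- Smaller SE → more precise estimate

Relative precision:
- SE / |β̂₁| = 0.1225 / 3.4876 = 3.5%
- Rule of thumb (under 20%: precise; 20% to under 50%: moderately precise; 50% or more: imprecise) → precise

Link to the t-test: t = β̂₁ / SE(β̂₁) = 3.4876 / 0.1225 = 28.4702, the statistic for H₀: β₁ = 0.

What drives SE(β̂₁): larger n (here n = 19) → smaller SE; wider spread of x values → smaller SE.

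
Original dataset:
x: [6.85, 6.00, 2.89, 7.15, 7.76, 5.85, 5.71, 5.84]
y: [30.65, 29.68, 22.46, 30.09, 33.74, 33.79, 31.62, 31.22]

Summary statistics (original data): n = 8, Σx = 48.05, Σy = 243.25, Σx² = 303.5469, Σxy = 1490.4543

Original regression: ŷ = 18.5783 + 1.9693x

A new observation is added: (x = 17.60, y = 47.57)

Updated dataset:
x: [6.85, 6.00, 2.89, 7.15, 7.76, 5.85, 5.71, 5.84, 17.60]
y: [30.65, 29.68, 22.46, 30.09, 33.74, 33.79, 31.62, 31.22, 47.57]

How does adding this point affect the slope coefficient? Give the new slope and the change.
Adding the point moves β₁ from 1.9693 to 1.5348, i.e. it decreases by 0.4345 (-22.1%).

The new point has HIGH LEVERAGE: x = 17.60 is far from the original mean x̄ = 48.05/8 ≈ 6.01 (original range [2.89, 7.76]).

Step 1: Update the sums with the new point (n goes from 8 to 9)
Σx  = 48.05 + 17.60 = 65.65
Σy  = 243.25 + 47.57 = 290.82
Σx² = 303.5469 + 17.60² = 303.5469 + 309.7600 = 613.3069
Σxy = 1490.4543 + 17.60×47.57 = 1490.4543 + 837.2320 = 2327.6863

Step 2: Recompute the slope with b₁ = (nΣxy − ΣxΣy) / (nΣx² − (Σx)²)
Numerator   = 9×2327.6863 − 65.65×290.82 = 20949.1767 − 19092.3330 = 1856.8437
Denominator = 9×613.3069 − 65.65² = 5519.7621 − 4309.9225 = 1209.8396
b₁(new) = 1856.8437 / 1209.8396 = 1.5348

(Same formula on the original sums: (8×1490.4543 − 48.05×243.25) / (8×303.5469 − 48.05²) = 235.4719 / 119.5727 = 1.9693, matching the given fit.)

Step 3: Change in slope
Δβ₁ = 1.5348 − 1.9693 = -0.4345
Relative change = -0.4345 / 1.9693 × 100% = -22.1%
→ the slope decreases when the point is added.

A high-leverage point only changes the slope if it is off the original line; here y = 47.57 is below the original trend, so the slope decreases.
In practice: investigate whether it comes from the same population as the rest of the sample.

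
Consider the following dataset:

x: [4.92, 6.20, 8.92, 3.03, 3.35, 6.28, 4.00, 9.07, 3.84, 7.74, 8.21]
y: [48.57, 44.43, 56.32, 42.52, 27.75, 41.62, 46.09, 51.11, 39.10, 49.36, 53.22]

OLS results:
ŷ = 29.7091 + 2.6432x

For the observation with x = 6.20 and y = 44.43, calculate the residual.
Residual = -1.6669

The residual is the difference between the actual value and the predicted value:

Residual = y - ŷ

Step 1: Calculate predicted value
ŷ = 29.7091 + 2.6432 × 6.20
ŷ = 46.0969

Step 2: Calculate residual
Residual = 44.43 - 46.0969
Residual = -1.6669

Sign check: y < ŷ, so the point is below the line and the fit overestimates here.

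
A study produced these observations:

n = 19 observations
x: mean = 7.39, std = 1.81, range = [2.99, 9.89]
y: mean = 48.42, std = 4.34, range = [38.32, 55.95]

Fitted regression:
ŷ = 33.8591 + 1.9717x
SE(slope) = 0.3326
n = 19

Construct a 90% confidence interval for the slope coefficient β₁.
The 90% CI for β₁ is (1.3931, 2.5503)

Confidence interval for the slope:

The 90% CI for β₁ is: β̂₁ ± t*(α/2, n-2) × SE(β̂₁)

Step 1: Find critical t-value
- Confidence level = 0.9
- Degrees of freedom = n - 2 = 19 - 2 = 17
- t*(α/2, 17) = 1.7396

Step 2: Calculate margin of error
Margin = 1.7396 × 0.3326 = 0.5786

Step 3: Construct interval
CI = 1.9717 ± 0.5786
CI = (1.3931, 2.5503)

Interpretation: each one-unit increase in x is associated with a change in mean y of between 1.3931 and 2.5503, with 90% confidence.
The interval does not include 0, suggesting a significant linear relationship.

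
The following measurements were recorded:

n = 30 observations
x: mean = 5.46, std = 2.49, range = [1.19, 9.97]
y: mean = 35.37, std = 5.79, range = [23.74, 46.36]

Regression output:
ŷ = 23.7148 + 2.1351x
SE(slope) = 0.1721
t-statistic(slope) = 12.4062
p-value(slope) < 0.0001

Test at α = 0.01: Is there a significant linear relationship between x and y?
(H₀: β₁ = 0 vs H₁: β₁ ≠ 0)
Since p-value < 0.0001 < α = 0.01, reject H₀ — the slope is significantly different from 0.

Hypothesis test for the slope coefficient:

H₀: β₁ = 0 (no linear relationship)
H₁: β₁ ≠ 0 (linear relationship exists)

Test statistic: t = β̂₁ / SE(β̂₁) = 2.1351 / 0.1721 = 12.4062

The p-value (<0.0001) is the probability, under H₀, of a t-statistic at least as extreme as |t| = 12.4062 (two-sided, df = n − 2 = 28).

Decision rule: reject H₀ if p-value < α.
p-value < 0.0001 < α = 0.01 → reject H₀.

There is sufficient evidence at the 1% significance level to conclude that a linear relationship exists between x and y.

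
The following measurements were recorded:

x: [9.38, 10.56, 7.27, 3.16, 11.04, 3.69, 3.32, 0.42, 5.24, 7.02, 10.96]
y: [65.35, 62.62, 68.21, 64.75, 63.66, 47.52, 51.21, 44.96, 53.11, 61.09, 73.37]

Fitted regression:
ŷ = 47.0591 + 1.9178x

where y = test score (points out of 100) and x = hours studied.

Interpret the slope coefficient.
An increase of one hour in study time is associated with a 1.9178 points increase in predicted test score.

The slope β₁ = 1.9178 gives the rate at which the fitted test score changes with study time.

Interpretation:
- Study time up by 1 hour → predicted test score increases by 1.9178 points
- The effect is assumed constant over the observed range of x (linearity)

(β₀ = 47.0591 is the fitted value at x = 0 and is not part of the slope interpretation.)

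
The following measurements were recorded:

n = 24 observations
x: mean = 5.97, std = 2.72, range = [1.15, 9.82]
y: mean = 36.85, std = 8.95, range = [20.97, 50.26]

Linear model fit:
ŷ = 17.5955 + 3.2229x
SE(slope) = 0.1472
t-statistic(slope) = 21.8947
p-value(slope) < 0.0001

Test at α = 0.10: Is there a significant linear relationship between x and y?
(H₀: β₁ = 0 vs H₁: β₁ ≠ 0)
p-value < 0.0001 < α = 0.10, so we reject H₀. The relationship is significant.

Hypothesis test for the slope coefficient:

H₀: β₁ = 0 (no linear relationship)
H₁: β₁ ≠ 0 (linear relationship exists)

Test statistic: t = β̂₁ / SE(β̂₁) = 3.2229 / 0.1472 = 21.8947

p < 0.0001: how often a slope estimate this far from 0 (in SE units) would arise by chance if β₁ were truly 0.

Decision rule: reject H₀ if p-value < α.
p-value < 0.0001 < α = 0.10 → reject H₀.

At α = 0.10 the data do provide convincing evidence of a nonzero slope.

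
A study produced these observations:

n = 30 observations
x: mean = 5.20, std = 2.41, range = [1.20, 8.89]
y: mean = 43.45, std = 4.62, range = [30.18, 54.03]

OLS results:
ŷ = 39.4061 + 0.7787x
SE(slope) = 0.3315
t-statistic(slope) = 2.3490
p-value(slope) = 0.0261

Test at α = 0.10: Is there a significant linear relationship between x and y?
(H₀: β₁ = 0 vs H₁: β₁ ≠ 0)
Since p-value = 0.0261 < α = 0.10, reject H₀ — the slope is significantly different from 0.

Hypothesis test for the slope coefficient:

H₀: β₁ = 0 (no linear relationship)
H₁: β₁ ≠ 0 (linear relationship exists)

Test statistic: t = β̂₁ / SE(β̂₁) = 0.7787 / 0.3315 = 2.3490

p = 0.0261: how often a slope estimate this far from 0 (in SE units) would arise by chance if β₁ were truly 0.

Decision rule: reject H₀ if p-value < α.
p-value = 0.0261 < α = 0.10 → reject H₀.

There is sufficient evidence at the 10% significance level to conclude that a linear relationship exists between x and y.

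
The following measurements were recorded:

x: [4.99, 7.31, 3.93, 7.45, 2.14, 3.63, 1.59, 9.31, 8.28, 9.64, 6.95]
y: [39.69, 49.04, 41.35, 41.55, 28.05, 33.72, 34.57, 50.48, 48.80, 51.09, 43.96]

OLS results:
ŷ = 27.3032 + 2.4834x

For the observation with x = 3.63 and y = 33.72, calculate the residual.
Residual = -2.5979

The residual is the difference between the actual value and the predicted value:

Residual = y - ŷ

Step 1: Calculate predicted value
ŷ = 27.3032 + 2.4834 × 3.63
ŷ = 36.3179

Step 2: Calculate residual
Residual = 33.72 - 36.3179
Residual = -2.5979

The residual is negative, so the observed y = 33.72 sits below the regression line (the line overestimates it by 2.5979).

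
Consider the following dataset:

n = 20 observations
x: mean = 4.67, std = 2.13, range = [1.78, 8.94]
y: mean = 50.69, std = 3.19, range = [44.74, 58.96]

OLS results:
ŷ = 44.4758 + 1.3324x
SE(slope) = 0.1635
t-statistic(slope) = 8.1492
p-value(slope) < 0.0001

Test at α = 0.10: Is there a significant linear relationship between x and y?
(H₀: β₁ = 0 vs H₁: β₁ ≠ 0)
Since p-value < 0.0001 < α = 0.10, reject H₀ — the slope is significantly different from 0.

Hypothesis test for the slope coefficient:

H₀: β₁ = 0 (no linear relationship)
H₁: β₁ ≠ 0 (linear relationship exists)

Test statistic: t = β̂₁ / SE(β̂₁) = 1.3324 / 0.1635 = 8.1492

The p-value (<0.0001) is the probability, under H₀, of a t-statistic at least as extreme as |t| = 8.1492 (two-sided, df = n − 2 = 18).

Decision rule: reject H₀ if p-value < α.
p-value < 0.0001 < α = 0.10 → reject H₀.

There is sufficient evidence at the 10% significance level to conclude that a linear relationship exists between x and y.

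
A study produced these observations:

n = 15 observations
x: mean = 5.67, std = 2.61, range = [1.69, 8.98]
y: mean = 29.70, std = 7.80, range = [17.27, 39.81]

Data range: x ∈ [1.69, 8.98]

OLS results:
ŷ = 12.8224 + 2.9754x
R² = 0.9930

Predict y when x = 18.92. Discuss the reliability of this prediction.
ŷ = 69.1170 (extrapolation — x = 18.92 lies outside [1.69, 8.98], so reliability is low).

Prediction calculation:
ŷ = 12.8224 + 2.9754 × 18.92
ŷ = 69.1170

Reliability:
- Data range: x ∈ [1.69, 8.98]
- Prediction point: x = 18.92 is 9.94 units above the observed range → this is EXTRAPOLATION, not interpolation

Why that matters here:
- The standard error of prediction grows with (x − x̄)², and x = 18.92 is far from x̄ = 5.67
- R² describes fit only over the sampled x values; it says nothing about behaviour beyond them
- There are no observations near this x to validate the fitted line there

A defensible statement: 'if the linear trend continued to x = 18.92, y would be about 69.1170' — the premise is untested.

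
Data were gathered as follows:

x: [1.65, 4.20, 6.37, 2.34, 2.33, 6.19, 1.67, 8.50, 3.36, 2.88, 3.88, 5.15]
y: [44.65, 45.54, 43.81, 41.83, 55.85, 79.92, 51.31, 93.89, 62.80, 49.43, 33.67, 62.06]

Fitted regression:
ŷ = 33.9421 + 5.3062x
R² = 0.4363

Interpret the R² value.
The model explains 43.63% of the variance in y (R² = 0.4363), leaving 56.37% unexplained; the fit is moderate.

R² (coefficient of determination) measures the proportion of variance in y explained by the regression model.

Here R² = 0.4363:
- Explained: 43.63% of the variation in y
- Unexplained (residual): 100% − 43.63% = 56.37%
- Rule of thumb (below 0.3 weak; 0.3 to below 0.7 moderate; 0.7 and above strong) → moderate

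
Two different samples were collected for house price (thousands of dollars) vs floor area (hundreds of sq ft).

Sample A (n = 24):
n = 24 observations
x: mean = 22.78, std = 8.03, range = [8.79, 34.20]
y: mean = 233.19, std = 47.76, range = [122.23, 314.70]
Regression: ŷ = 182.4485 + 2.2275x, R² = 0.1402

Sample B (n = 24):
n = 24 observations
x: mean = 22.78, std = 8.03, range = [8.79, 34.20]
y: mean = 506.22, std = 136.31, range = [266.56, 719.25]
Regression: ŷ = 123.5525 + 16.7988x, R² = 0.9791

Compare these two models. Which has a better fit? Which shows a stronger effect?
Model B has the better fit (R² = 0.9791 vs 0.1402). Model B shows the stronger effect (|β₁| = 16.7988 vs 2.2275).

Model Comparison:

Goodness of fit (R²):
- Model A: R² = 0.1402 → 14.02% of variance in house price explained
- Model B: R² = 0.9791 → 97.91% of variance in house price explained
- 0.9791 > 0.1402 → Model B has the better fit

Strength of effect — compare |β₁|:
- Model A: β₁ = 2.2275 → predicted house price rises 2.2275 thousand dollars per additional hundred sq ft of floor area
- Model B: β₁ = 16.7988 → predicted house price rises 16.7988 thousand dollars per additional hundred sq ft of floor area
- |2.2275| < |16.7988| → Model B shows the stronger marginal effect

Notes:
- R² measures how tightly points cluster around the line; β₁ measures how steep the line is — they answer different questions.
- A better fit (higher R²) doesn't necessarily mean a more important relationship.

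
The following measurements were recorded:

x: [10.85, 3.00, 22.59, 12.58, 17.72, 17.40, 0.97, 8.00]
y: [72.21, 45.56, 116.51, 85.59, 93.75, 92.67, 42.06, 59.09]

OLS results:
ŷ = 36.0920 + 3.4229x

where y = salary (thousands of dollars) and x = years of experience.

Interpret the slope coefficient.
On average, salary is about 3.4229 thousand dollars higher for every extra year of experience.

The slope β₁ = 3.4229 gives the rate at which the fitted salary changes with experience.

Interpretation:
- Experience up by 1 year → predicted salary increases by 3.4229 thousand dollars
- The effect is assumed constant over the observed range of x (linearity)

(β₀ = 36.0920 is the fitted value at x = 0 and is not part of the slope interpretation.)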